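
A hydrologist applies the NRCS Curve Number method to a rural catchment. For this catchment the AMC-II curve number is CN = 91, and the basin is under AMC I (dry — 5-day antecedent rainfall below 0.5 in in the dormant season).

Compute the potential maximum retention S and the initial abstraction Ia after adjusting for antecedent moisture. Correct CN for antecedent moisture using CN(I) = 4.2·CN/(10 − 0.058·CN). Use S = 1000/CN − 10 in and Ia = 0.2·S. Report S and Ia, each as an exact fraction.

S = 1500/637 in ≈ 2.355 in; Ia = 300/637 in ≈ 0.471 in

Adjust CN=91 to AMC I: 4.2·91/(10 − 0.058·91) → (1911/5) ÷ (2361/500) = 63700/787 ≈ 80.940
S = 1000/(63700/787) − 10 = 1500/637 in ≈ 2.355 in
Ia = 0.2S: 0.2·2.355 = 0.471 in (exactly 300/637)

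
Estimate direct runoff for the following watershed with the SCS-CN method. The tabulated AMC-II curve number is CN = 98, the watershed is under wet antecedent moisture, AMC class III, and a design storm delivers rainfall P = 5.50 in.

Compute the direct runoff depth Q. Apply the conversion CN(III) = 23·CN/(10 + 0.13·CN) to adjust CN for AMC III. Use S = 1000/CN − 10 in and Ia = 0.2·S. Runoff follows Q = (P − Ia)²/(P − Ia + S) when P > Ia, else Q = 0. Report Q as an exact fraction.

Q = 152695449/28303478 in ≈ 5.395 in

CN(III) from CN(II)=98: (23·98)/(10 + 0.13·98) = 112700/1137 ≈ 99.120
Max retention: S = 1000/(112700/1137) − 10 = 100/1127 in (≈ 0.089 in)
Ia = 0.2·(100/1127) = 20/1127 in ≈ 0.018 in
Excess rainfall: 5.500 − 0.018 = 5.482 in; P > Ia so Q > 0
Runoff Q = (P−Ia)²/(P−Ia+S) = (5.482)²/(5.482+0.089) = 152695449/28303478 ≈ 5.395 in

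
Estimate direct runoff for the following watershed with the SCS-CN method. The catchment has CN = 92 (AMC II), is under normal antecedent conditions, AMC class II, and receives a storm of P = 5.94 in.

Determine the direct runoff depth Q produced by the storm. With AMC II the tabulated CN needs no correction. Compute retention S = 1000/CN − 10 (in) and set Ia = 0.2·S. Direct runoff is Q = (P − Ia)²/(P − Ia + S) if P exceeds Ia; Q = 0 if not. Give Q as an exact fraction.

AMC II — tabulated CN = 92 applies directly.
S = 1000/92 − 10 = 20/23 in ≈ 0.870 in
Ia = 0.2S: 0.2·0.870 = 0.174 in (exactly 4/23)
Excess rainfall: 5.940 − 0.174 = 5.766 in; P > Ia so Q > 0
Runoff Q = (P−Ia)²/(P−Ia+S) = (5.766)²/(5.766+0.870) = 43970161/8775650 ≈ 5.010 in

Q = 43970161/8775650 in ≈ 5.010 in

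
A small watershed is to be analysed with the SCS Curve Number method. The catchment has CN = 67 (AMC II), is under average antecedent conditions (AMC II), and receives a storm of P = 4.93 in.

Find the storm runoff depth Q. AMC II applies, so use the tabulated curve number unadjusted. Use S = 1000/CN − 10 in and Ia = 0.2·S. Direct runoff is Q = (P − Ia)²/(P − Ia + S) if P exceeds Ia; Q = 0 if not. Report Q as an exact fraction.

Q = 698597761/398187700 in ≈ 1.754 in

Average conditions: CN = 67 (no AMC adjustment).
S = 1000/67 − 10 = 330/67 in ≈ 4.925 in
Ia = 0.2S: 0.2·4.925 = 0.985 in (exactly 66/67)
Since P=4.930 > Ia=0.985: effective rainfall P−Ia = 26431/6700 in
Q: (26431/6700)² ÷ (59431/6700) = 698597761/398187700 in (≈ 1.754 in)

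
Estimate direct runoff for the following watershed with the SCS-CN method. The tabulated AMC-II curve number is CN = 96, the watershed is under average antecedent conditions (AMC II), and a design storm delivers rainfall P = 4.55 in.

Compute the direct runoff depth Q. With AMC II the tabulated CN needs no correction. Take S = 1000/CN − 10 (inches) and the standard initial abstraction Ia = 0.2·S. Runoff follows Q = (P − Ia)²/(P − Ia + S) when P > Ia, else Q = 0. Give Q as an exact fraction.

Q = 17956/4395 in ≈ 4.086 in

CN(II) = 96; AMC II needs no correction.
Max retention: S = 1000/96 − 10 = 5/12 in (≈ 0.417 in)
Ia = 0.2·(5/12) = 1/12 in ≈ 0.083 in
Since P=4.550 > Ia=0.083: effective rainfall P−Ia = 67/15 in
Q: (67/15)² ÷ (293/60) = 17956/4395 in (≈ 4.086 in)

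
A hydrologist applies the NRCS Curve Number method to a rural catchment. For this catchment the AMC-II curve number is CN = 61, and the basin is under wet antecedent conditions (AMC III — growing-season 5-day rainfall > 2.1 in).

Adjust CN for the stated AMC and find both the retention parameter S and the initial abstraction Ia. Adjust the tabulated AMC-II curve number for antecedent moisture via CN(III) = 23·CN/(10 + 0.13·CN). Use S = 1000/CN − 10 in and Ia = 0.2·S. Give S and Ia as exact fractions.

S = 3900/1403 in ≈ 2.780 in; Ia = 780/1403 in ≈ 0.556 in

CN(III) from CN(II)=61: (23·61)/(10 + 0.13·61) = 140300/1793 ≈ 78.249
Max retention: S = 1000/(140300/1793) − 10 = 3900/1403 in (≈ 2.780 in)
Ia = 0.2S: 0.2·2.780 = 0.556 in (exactly 780/1403)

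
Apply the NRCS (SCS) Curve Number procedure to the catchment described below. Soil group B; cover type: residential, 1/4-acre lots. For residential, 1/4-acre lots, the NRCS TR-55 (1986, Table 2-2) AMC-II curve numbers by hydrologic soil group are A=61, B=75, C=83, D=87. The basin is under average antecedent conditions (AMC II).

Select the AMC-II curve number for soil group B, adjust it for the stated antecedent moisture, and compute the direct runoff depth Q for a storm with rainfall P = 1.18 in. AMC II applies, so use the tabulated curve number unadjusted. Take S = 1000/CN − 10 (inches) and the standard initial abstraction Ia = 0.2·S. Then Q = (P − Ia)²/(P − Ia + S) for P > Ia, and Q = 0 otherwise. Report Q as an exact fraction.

NRCS table: residential, 1/4-acre lots, soil group B → CN(II) = 75
CN(II) = 75; AMC II needs no correction.
Retention S: 1000/CN − 10 with CN=75.000 → S = 10/3 ≈ 3.333 in
Initial abstraction Ia = S/5 = (10/3)/5 = 2/3 ≈ 0.667 in
P − Ia = 1.180 − 0.667 = 77/150 ≈ 0.513 in (> 0, runoff occurs)
Q = (77/150)²/((77/150) + 10/3) = (5929/22500)/(577/150) = 5929/86550 in ≈ 0.069 in

Q = 5929/86550 in ≈ 0.069 in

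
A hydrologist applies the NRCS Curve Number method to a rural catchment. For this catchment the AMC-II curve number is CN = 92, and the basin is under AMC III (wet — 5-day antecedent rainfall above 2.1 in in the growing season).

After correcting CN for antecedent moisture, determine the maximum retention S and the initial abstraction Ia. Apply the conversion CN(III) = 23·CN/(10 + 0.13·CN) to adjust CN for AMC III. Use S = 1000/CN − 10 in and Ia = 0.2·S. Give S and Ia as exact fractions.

S = 200/529 in ≈ 0.378 in; Ia = 40/529 in ≈ 0.076 in

Wet (AMC III): CN(III) = 23·92/(10 + 0.13·92) = 2116/(549/25) = 52900/549 ≈ 96.357
Max retention: S = 1000/(52900/549) − 10 = 200/529 in (≈ 0.378 in)
Ia = 0.2S: 0.2·0.378 = 0.076 in (exactly 40/529)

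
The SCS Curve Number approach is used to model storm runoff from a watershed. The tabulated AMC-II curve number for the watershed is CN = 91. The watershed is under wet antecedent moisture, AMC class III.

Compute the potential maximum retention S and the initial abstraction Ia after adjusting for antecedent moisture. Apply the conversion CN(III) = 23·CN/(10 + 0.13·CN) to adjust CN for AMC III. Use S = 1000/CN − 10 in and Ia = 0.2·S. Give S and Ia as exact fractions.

S = 900/2093 in ≈ 0.430 in; Ia = 180/2093 in ≈ 0.086 in

CN(III) from CN(II)=91: (23·91)/(10 + 0.13·91) = 209300/2183 ≈ 95.877
Retention S: 1000/CN − 10 with CN=95.877 → S = 900/2093 ≈ 0.430 in
Ia = 0.2S: 0.2·0.430 = 0.086 in (exactly 180/2093)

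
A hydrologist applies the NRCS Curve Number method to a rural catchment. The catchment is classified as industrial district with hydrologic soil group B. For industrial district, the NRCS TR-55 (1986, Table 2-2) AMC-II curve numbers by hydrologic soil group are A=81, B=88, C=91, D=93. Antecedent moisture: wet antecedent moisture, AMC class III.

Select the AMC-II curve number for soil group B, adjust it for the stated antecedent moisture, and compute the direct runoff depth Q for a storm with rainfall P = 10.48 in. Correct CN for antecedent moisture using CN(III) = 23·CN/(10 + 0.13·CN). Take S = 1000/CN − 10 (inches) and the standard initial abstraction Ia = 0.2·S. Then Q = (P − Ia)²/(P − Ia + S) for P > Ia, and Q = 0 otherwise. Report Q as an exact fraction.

Q = 2147483648/219116975 in ≈ 9.801 in

NRCS table: industrial district, soil group B → CN(II) = 88
Adjust CN=88 to AMC III: 23·88/(10 + 0.13·88) → 2024 ÷ (536/25) = 6325/67 ≈ 94.403
S = 1000/(6325/67) − 10 = 150/253 in ≈ 0.593 in
Ia = 0.2·(150/253) = 30/253 in ≈ 0.119 in
P − Ia = 10.480 − 0.119 = 65536/6325 ≈ 10.361 in (> 0, runoff occurs)
Runoff Q = (P−Ia)²/(P−Ia+S) = (10.361)²/(10.361+0.593) = 2147483648/219116975 ≈ 9.801 in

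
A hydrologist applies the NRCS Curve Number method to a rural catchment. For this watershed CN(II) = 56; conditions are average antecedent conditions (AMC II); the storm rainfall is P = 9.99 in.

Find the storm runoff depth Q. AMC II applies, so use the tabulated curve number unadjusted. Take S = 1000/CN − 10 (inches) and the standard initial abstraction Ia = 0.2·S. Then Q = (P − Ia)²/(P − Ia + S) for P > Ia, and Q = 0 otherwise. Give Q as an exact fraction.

Q = 34727449/7975100 in ≈ 4.354 in

Average conditions: CN = 56 (no AMC adjustment).
Retention S: 1000/CN − 10 with CN=56.000 → S = 55/7 ≈ 7.857 in
Initial abstraction Ia = S/5 = (55/7)/5 = 11/7 ≈ 1.571 in
P − Ia = 9.990 − 1.571 = 5893/700 ≈ 8.419 in (> 0, runoff occurs)
Runoff Q = (P−Ia)²/(P−Ia+S) = (8.419)²/(8.419+7.857) = 34727449/7975100 ≈ 4.354 in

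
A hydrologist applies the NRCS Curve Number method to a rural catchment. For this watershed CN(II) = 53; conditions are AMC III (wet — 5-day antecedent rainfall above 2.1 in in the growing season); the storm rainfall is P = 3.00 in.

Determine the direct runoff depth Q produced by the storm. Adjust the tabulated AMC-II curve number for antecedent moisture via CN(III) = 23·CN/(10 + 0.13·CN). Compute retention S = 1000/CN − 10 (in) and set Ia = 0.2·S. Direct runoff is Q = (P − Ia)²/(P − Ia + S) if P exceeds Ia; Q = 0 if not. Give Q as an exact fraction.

Adjust CN=53 to AMC III: 23·53/(10 + 0.13·53) → 1219 ÷ (1689/100) = 121900/1689 ≈ 72.173
S = 1000/(121900/1689) − 10 = 4700/1219 in ≈ 3.856 in
Ia = 0.2S: 0.2·3.856 = 0.771 in (exactly 940/1219)
Since P=3.000 > Ia=0.771: effective rainfall P−Ia = 2717/1219 in
Q: (2717/1219)² ÷ (7417/1219) = 7382089/9041323 in (≈ 0.816 in)

Q = 7382089/9041323 in ≈ 0.816 in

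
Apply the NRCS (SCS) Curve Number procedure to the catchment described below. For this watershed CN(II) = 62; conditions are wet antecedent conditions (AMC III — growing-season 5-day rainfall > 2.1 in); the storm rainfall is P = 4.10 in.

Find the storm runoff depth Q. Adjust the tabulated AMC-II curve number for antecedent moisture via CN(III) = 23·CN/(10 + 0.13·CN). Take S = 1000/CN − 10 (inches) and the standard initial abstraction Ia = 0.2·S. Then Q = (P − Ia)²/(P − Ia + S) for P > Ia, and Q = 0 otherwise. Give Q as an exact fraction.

CN(III) from CN(II)=62: (23·62)/(10 + 0.13·62) = 71300/903 ≈ 78.959
Max retention: S = 1000/(71300/903) − 10 = 1900/713 in (≈ 2.665 in)
Ia = 0.2S: 0.2·2.665 = 0.533 in (exactly 380/713)
P − Ia = 4.100 − 0.533 = 25433/7130 ≈ 3.567 in (> 0, runoff occurs)
Runoff Q = (P−Ia)²/(P−Ia+S) = (3.567)²/(3.567+2.665) = 646837489/316807290 ≈ 2.042 in

Q = 646837489/316807290 in ≈ 2.042 in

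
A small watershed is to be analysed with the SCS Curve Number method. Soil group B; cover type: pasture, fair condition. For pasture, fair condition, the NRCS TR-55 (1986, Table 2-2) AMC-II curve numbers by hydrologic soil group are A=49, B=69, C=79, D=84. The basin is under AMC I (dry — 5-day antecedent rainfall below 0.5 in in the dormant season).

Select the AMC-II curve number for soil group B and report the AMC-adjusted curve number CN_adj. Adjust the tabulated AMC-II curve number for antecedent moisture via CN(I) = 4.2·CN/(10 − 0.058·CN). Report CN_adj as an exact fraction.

NRCS table: pasture, fair condition, soil group B → CN(II) = 69
Dry (AMC I): CN(I) = 4.2·69/(10 − 0.058·69) = (1449/5)/(2999/500) = 144900/2999 ≈ 48.316

CN_adj = 144900/2999 ≈ 48.316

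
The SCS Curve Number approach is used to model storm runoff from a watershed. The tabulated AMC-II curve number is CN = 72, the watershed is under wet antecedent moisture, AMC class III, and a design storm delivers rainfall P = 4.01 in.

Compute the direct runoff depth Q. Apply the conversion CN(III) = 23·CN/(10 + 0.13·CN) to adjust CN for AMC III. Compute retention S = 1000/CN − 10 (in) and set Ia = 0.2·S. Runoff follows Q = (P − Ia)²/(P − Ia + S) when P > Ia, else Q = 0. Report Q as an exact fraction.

Wet (AMC III): CN(III) = 23·72/(10 + 0.13·72) = 1656/(484/25) = 10350/121 ≈ 85.537
Retention S: 1000/CN − 10 with CN=85.537 → S = 350/207 ≈ 1.691 in
Ia = 0.2·(350/207) = 70/207 in ≈ 0.338 in
P − Ia = 4.010 − 0.338 = 76007/20700 ≈ 3.672 in (> 0, runoff occurs)
Q: (76007/20700)² ÷ (111007/20700) = 5777064049/2297844900 in (≈ 2.514 in)

Q = 5777064049/2297844900 in ≈ 2.514 in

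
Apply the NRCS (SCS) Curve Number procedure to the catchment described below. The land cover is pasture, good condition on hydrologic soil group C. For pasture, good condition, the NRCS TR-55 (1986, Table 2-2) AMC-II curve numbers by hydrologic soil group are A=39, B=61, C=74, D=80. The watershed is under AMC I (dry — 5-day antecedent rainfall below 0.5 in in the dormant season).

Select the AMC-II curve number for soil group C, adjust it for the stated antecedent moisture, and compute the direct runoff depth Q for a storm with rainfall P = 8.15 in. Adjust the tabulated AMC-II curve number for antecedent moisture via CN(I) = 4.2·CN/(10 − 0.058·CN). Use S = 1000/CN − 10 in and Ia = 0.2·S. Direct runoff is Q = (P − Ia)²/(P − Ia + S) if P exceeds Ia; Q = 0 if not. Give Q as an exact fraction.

Q = 10130623801/3584316540 in ≈ 2.826 in

NRCS table: pasture, good condition, soil group C → CN(II) = 74
Dry (AMC I): CN(I) = 4.2·74/(10 − 0.058·74) = (1554/5)/(1427/250) = 77700/1427 ≈ 54.450
S = 1000/(77700/1427) − 10 = 6500/777 in ≈ 8.366 in
Initial abstraction Ia = S/5 = (6500/777)/5 = 1300/777 ≈ 1.673 in
Since P=8.150 > Ia=1.673: effective rainfall P−Ia = 100651/15540 in
Runoff Q = (P−Ia)²/(P−Ia+S) = (6.477)²/(6.477+8.366) = 10130623801/3584316540 ≈ 2.826 in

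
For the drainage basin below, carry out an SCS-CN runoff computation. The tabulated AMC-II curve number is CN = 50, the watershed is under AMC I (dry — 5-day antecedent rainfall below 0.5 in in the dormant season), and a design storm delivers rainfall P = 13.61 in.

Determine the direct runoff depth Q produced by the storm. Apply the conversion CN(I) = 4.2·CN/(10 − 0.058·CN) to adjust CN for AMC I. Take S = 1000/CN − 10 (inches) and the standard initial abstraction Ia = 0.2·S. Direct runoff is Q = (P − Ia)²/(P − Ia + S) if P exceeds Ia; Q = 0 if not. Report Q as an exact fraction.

CN(I) from CN(II)=50: (4.2·50)/(10 − 0.058·50) = 2100/71 ≈ 29.577
Max retention: S = 1000/(2100/71) − 10 = 500/21 in (≈ 23.810 in)
Ia = 0.2·(500/21) = 100/21 in ≈ 4.762 in
P − Ia = 13.610 − 4.762 = 18581/2100 ≈ 8.848 in (> 0, runoff occurs)
Q = (18581/2100)²/((18581/2100) + 500/21) = (345253561/4410000)/(68581/2100) = 345253561/144020100 in ≈ 2.397 in

Q = 345253561/144020100 in ≈ 2.397 in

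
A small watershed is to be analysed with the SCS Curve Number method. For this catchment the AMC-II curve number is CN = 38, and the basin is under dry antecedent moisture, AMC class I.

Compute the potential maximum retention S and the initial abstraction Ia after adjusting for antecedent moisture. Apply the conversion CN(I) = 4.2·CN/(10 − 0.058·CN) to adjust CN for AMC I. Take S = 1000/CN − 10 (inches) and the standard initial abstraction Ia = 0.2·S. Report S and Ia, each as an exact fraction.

Dry (AMC I): CN(I) = 4.2·38/(10 − 0.058·38) = (798/5)/(1949/250) = 39900/1949 ≈ 20.472
S = 1000/(39900/1949) − 10 = 15500/399 in ≈ 38.847 in
Ia = 0.2·(15500/399) = 3100/399 in ≈ 7.769 in

S = 15500/399 in ≈ 38.847 in; Ia = 3100/399 in ≈ 7.769 in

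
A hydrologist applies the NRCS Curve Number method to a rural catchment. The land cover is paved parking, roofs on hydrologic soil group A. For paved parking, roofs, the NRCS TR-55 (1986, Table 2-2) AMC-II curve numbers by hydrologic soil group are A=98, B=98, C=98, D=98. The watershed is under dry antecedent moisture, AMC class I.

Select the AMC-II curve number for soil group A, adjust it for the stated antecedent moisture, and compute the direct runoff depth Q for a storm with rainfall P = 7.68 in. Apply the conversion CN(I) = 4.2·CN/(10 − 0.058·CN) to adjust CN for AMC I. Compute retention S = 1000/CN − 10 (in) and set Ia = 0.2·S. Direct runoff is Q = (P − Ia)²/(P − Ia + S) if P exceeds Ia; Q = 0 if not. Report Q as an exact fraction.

Q = 2378220289/333730425 in ≈ 7.126 in

NRCS table: paved parking, roofs, soil group A → CN(II) = 98
CN(I) from CN(II)=98: (4.2·98)/(10 − 0.058·98) = 102900/1079 ≈ 95.366
Retention S: 1000/CN − 10 with CN=95.366 → S = 500/1029 ≈ 0.486 in
Ia = 0.2·(500/1029) = 100/1029 in ≈ 0.097 in
Excess rainfall: 7.680 − 0.097 = 7.583 in; P > Ia so Q > 0
Q: (195068/25725)² ÷ (207568/25725) = 2378220289/333730425 in (≈ 7.126 in)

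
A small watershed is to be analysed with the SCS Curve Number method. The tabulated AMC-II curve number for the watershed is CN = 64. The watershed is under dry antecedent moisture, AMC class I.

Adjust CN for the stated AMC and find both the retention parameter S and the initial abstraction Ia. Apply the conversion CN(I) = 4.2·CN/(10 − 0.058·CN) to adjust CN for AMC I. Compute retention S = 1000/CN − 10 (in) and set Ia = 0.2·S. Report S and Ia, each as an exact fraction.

Adjust CN=64 to AMC I: 4.2·64/(10 − 0.058·64) → (1344/5) ÷ (786/125) = 5600/131 ≈ 42.748
S = 1000/(5600/131) − 10 = 375/28 in ≈ 13.393 in
Ia = 0.2·(375/28) = 75/28 in ≈ 2.679 in

S = 375/28 in ≈ 13.393 in; Ia = 75/28 in ≈ 2.679 in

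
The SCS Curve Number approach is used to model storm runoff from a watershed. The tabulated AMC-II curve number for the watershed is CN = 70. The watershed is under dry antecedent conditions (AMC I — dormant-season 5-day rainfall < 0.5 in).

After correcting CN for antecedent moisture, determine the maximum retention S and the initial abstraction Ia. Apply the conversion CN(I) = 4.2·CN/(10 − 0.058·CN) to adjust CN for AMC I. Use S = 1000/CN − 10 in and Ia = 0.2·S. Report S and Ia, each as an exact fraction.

S = 500/49 in ≈ 10.204 in; Ia = 100/49 in ≈ 2.041 in

Dry (AMC I): CN(I) = 4.2·70/(10 − 0.058·70) = 294/(297/50) = 4900/99 ≈ 49.495
Max retention: S = 1000/(4900/99) − 10 = 500/49 in (≈ 10.204 in)
Ia = 0.2S: 0.2·10.204 = 2.041 in (exactly 100/49)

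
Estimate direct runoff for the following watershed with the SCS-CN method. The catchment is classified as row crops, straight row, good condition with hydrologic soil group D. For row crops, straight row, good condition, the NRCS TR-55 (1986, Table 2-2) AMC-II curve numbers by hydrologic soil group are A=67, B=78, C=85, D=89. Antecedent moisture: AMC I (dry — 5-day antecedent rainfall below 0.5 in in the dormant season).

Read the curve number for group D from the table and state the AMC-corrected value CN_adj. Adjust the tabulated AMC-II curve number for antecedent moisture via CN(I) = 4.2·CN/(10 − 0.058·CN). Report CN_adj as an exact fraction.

CN_adj = 186900/2419 ≈ 77.263

NRCS table: row crops, straight row, good condition, soil group D → CN(II) = 89
Dry (AMC I): CN(I) = 4.2·89/(10 − 0.058·89) = (1869/5)/(2419/500) = 186900/2419 ≈ 77.263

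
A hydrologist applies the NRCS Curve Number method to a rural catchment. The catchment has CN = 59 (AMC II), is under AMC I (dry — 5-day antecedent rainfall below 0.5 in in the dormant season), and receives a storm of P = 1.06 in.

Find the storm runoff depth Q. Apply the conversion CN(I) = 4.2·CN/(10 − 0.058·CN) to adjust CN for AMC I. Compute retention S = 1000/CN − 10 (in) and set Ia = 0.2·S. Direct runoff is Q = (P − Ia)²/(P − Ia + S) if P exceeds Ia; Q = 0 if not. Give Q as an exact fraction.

Dry (AMC I): CN(I) = 4.2·59/(10 − 0.058·59) = (1239/5)/(3289/500) = 123900/3289 ≈ 37.671
Retention S: 1000/CN − 10 with CN=37.671 → S = 20500/1239 ≈ 16.546 in
Initial abstraction Ia = S/5 = (20500/1239)/5 = 4100/1239 ≈ 3.309 in
P = 1.060 ≤ Ia = 3.309 in: entire storm abstracted, Q = 0.

Q = 0 in ≈ 0.000 in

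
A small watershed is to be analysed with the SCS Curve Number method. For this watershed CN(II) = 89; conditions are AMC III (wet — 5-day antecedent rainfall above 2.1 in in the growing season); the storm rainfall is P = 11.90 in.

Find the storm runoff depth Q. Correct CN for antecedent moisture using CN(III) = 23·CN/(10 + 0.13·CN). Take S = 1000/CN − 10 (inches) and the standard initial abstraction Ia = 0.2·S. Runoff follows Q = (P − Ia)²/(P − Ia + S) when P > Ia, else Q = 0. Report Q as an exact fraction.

Q = 58270580449/5166484710 in ≈ 11.279 in

Adjust CN=89 to AMC III: 23·89/(10 + 0.13·89) → 2047 ÷ (2157/100) = 204700/2157 ≈ 94.900
S = 1000/(204700/2157) − 10 = 1100/2047 in ≈ 0.537 in
Initial abstraction Ia = S/5 = (1100/2047)/5 = 220/2047 ≈ 0.107 in
P − Ia = 11.900 − 0.107 = 241393/20470 ≈ 11.793 in (> 0, runoff occurs)
Runoff Q = (P−Ia)²/(P−Ia+S) = (11.793)²/(11.793+0.537) = 58270580449/5166484710 ≈ 11.279 in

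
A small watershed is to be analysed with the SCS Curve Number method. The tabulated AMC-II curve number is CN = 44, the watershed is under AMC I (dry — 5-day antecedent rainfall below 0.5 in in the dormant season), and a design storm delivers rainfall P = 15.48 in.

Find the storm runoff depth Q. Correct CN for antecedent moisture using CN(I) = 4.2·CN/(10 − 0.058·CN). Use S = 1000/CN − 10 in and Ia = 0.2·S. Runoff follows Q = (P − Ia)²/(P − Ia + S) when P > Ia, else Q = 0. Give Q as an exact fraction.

CN(I) from CN(II)=44: (4.2·44)/(10 − 0.058·44) = 3300/133 ≈ 24.812
S = 1000/(3300/133) − 10 = 1000/33 in ≈ 30.303 in
Initial abstraction Ia = S/5 = (1000/33)/5 = 200/33 ≈ 6.061 in
P − Ia = 15.480 − 6.061 = 7771/825 ≈ 9.419 in (> 0, runoff occurs)
Q = (7771/825)²/((7771/825) + 1000/33) = (60388441/680625)/(32771/825) = 60388441/27036075 in ≈ 2.234 in

Q = 60388441/27036075 in ≈ 2.234 in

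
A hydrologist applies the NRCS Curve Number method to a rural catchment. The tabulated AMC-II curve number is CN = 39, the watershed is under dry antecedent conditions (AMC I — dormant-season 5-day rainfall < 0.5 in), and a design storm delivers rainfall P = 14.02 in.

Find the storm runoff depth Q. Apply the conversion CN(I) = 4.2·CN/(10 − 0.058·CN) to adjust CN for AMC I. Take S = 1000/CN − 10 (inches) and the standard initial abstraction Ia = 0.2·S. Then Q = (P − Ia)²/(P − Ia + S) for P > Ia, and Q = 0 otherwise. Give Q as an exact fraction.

CN(I) from CN(II)=39: (4.2·39)/(10 − 0.058·39) = 81900/3869 ≈ 21.168
Max retention: S = 1000/(81900/3869) − 10 = 30500/819 in (≈ 37.241 in)
Initial abstraction Ia = S/5 = (30500/819)/5 = 6100/819 ≈ 7.448 in
P − Ia = 14.020 − 7.448 = 269119/40950 ≈ 6.572 in (> 0, runoff occurs)
Runoff Q = (P−Ia)²/(P−Ia+S) = (6.572)²/(6.572+37.241) = 72425036161/73469173050 ≈ 0.986 in

Q = 72425036161/73469173050 in ≈ 0.986 in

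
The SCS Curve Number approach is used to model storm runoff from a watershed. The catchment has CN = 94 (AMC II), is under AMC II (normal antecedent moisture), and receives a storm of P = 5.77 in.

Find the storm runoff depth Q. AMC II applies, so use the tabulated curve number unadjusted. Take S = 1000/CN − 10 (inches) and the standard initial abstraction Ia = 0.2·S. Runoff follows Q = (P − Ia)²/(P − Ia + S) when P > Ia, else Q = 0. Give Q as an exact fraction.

Q = 703257361/138739300 in ≈ 5.069 in

Average conditions: CN = 94 (no AMC adjustment).
Retention S: 1000/CN − 10 with CN=94.000 → S = 30/47 ≈ 0.638 in
Initial abstraction Ia = S/5 = (30/47)/5 = 6/47 ≈ 0.128 in
P − Ia = 5.770 − 0.128 = 26519/4700 ≈ 5.642 in (> 0, runoff occurs)
Q = (26519/4700)²/((26519/4700) + 30/47) = (703257361/22090000)/(29519/4700) = 703257361/138739300 in ≈ 5.069 in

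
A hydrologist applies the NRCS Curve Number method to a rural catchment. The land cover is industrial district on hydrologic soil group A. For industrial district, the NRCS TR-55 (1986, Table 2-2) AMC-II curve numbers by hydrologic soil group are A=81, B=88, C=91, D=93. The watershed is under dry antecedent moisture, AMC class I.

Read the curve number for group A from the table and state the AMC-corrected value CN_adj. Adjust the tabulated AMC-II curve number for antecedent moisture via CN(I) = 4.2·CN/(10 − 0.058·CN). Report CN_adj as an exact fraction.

NRCS table: industrial district, soil group A → CN(II) = 81
CN(I) from CN(II)=81: (4.2·81)/(10 − 0.058·81) = 170100/2651 ≈ 64.164

CN_adj = 170100/2651 ≈ 64.164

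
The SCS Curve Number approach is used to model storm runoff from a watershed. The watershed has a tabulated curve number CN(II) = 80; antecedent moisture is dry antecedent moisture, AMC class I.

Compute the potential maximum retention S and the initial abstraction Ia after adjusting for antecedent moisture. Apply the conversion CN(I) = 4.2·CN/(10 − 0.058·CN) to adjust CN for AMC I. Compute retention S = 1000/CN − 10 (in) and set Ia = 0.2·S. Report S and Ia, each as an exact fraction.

S = 125/21 in ≈ 5.952 in; Ia = 25/21 in ≈ 1.190 in

CN(I) from CN(II)=80: (4.2·80)/(10 − 0.058·80) = 4200/67 ≈ 62.687
Max retention: S = 1000/(4200/67) − 10 = 125/21 in (≈ 5.952 in)
Ia = 0.2·(125/21) = 25/21 in ≈ 1.190 in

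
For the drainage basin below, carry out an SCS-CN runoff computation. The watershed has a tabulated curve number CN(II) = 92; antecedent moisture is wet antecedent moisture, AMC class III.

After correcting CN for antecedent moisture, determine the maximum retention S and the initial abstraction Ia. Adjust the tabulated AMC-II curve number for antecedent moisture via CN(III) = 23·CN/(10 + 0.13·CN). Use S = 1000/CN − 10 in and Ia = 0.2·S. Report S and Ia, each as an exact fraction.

Adjust CN=92 to AMC III: 23·92/(10 + 0.13·92) → 2116 ÷ (549/25) = 52900/549 ≈ 96.357
S = 1000/(52900/549) − 10 = 200/529 in ≈ 0.378 in
Ia = 0.2S: 0.2·0.378 = 0.076 in (exactly 40/529)

S = 200/529 in ≈ 0.378 in; Ia = 40/529 in ≈ 0.076 in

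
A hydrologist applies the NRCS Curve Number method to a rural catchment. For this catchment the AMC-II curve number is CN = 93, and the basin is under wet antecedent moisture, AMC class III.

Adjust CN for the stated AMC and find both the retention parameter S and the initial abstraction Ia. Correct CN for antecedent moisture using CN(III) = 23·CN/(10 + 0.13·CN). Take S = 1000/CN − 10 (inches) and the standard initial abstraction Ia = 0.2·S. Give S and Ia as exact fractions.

S = 700/2139 in ≈ 0.327 in; Ia = 140/2139 in ≈ 0.065 in

CN(III) from CN(II)=93: (23·93)/(10 + 0.13·93) = 213900/2209 ≈ 96.831
S = 1000/(213900/2209) − 10 = 700/2139 in ≈ 0.327 in
Initial abstraction Ia = S/5 = (700/2139)/5 = 140/2139 ≈ 0.065 in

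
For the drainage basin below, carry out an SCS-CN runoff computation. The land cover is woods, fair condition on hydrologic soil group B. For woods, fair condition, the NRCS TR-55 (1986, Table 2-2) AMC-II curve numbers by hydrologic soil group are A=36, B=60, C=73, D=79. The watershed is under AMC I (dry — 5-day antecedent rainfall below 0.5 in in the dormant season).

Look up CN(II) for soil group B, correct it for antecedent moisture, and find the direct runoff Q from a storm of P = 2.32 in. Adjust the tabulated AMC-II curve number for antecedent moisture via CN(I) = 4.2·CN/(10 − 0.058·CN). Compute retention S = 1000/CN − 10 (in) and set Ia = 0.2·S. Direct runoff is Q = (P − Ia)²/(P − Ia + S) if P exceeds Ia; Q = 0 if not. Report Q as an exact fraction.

Q = 0 in ≈ 0.000 in

NRCS table: woods, fair condition, soil group B → CN(II) = 60
Dry (AMC I): CN(I) = 4.2·60/(10 − 0.058·60) = 252/(163/25) = 6300/163 ≈ 38.650
Retention S: 1000/CN − 10 with CN=38.650 → S = 1000/63 ≈ 15.873 in
Initial abstraction Ia = S/5 = (1000/63)/5 = 200/63 ≈ 3.175 in
P = 2.320 ≤ Ia = 3.175 in: entire storm abstracted, Q = 0.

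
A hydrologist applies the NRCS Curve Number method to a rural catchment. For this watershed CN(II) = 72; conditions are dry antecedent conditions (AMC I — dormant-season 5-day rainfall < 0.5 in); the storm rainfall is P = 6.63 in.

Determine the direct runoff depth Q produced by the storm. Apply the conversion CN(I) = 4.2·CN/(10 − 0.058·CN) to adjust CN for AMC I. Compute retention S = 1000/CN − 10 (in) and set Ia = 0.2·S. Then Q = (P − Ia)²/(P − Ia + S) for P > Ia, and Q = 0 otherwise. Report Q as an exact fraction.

Q = 166435801/102332700 in ≈ 1.626 in

Dry (AMC I): CN(I) = 4.2·72/(10 − 0.058·72) = (1512/5)/(728/125) = 675/13 ≈ 51.923
Max retention: S = 1000/(675/13) − 10 = 250/27 in (≈ 9.259 in)
Ia = 0.2·(250/27) = 50/27 in ≈ 1.852 in
P − Ia = 6.630 − 1.852 = 12901/2700 ≈ 4.778 in (> 0, runoff occurs)
Runoff Q = (P−Ia)²/(P−Ia+S) = (4.778)²/(4.778+9.259) = 166435801/102332700 ≈ 1.626 in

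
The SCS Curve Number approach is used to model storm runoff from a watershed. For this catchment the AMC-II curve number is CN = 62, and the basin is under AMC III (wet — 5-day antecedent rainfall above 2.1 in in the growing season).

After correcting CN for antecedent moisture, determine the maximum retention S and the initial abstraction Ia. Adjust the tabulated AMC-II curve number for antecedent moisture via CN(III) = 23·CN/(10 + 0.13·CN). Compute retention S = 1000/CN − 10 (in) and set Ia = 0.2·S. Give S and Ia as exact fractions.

Wet (AMC III): CN(III) = 23·62/(10 + 0.13·62) = 1426/(903/50) = 71300/903 ≈ 78.959
S = 1000/(71300/903) − 10 = 1900/713 in ≈ 2.665 in
Ia = 0.2·(1900/713) = 380/713 in ≈ 0.533 in

S = 1900/713 in ≈ 2.665 in; Ia = 380/713 in ≈ 0.533 in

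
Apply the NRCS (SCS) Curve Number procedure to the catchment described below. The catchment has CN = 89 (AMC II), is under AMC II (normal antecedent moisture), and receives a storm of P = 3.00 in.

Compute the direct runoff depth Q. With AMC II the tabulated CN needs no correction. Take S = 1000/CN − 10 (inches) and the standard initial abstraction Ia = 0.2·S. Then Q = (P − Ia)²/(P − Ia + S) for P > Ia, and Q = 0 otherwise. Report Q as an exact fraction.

AMC II — tabulated CN = 89 applies directly.
Retention S: 1000/CN − 10 with CN=89.000 → S = 110/89 ≈ 1.236 in
Ia = 0.2S: 0.2·1.236 = 0.247 in (exactly 22/89)
Since P=3.000 > Ia=0.247: effective rainfall P−Ia = 245/89 in
Runoff Q = (P−Ia)²/(P−Ia+S) = (2.753)²/(2.753+1.236) = 12005/6319 ≈ 1.900 in

Q = 12005/6319 in ≈ 1.900 in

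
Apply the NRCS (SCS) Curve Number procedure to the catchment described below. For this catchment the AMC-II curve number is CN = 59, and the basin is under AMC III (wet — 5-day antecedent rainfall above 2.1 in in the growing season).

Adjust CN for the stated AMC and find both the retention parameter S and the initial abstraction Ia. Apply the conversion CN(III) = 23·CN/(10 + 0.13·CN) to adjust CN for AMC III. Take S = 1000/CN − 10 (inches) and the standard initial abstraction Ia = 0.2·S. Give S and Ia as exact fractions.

Adjust CN=59 to AMC III: 23·59/(10 + 0.13·59) → 1357 ÷ (1767/100) = 135700/1767 ≈ 76.797
Max retention: S = 1000/(135700/1767) − 10 = 4100/1357 in (≈ 3.021 in)
Initial abstraction Ia = S/5 = (4100/1357)/5 = 820/1357 ≈ 0.604 in

S = 4100/1357 in ≈ 3.021 in; Ia = 820/1357 in ≈ 0.604 in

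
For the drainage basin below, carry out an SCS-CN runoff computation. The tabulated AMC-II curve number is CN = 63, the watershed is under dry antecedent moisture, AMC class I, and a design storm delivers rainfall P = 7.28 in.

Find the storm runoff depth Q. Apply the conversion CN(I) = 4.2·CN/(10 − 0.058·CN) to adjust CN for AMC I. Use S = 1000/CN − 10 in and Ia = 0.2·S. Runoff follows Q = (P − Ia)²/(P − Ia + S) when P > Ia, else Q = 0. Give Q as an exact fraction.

Q = 10994368898/10100873475 in ≈ 1.088 in

Adjust CN=63 to AMC I: 4.2·63/(10 − 0.058·63) → (1323/5) ÷ (3173/500) = 132300/3173 ≈ 41.696
Retention S: 1000/CN − 10 with CN=41.696 → S = 18500/1323 ≈ 13.983 in
Ia = 0.2S: 0.2·13.983 = 2.797 in (exactly 3700/1323)
P − Ia = 7.280 − 2.797 = 148286/33075 ≈ 4.483 in (> 0, runoff occurs)
Q: (148286/33075)² ÷ (610786/33075) = 10994368898/10100873475 in (≈ 1.088 in)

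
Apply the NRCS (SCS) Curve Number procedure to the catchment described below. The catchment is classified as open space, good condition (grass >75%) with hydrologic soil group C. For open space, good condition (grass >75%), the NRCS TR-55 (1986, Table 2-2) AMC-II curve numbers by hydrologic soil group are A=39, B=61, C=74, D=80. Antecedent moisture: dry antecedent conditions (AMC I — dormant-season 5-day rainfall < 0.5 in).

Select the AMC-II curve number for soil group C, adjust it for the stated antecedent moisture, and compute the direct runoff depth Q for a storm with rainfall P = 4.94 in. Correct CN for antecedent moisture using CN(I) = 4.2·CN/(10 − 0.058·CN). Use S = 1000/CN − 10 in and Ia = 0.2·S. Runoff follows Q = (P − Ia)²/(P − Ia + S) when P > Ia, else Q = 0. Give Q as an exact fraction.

NRCS table: open space, good condition (grass >75%), soil group C → CN(II) = 74
Dry (AMC I): CN(I) = 4.2·74/(10 − 0.058·74) = (1554/5)/(1427/250) = 77700/1427 ≈ 54.450
Max retention: S = 1000/(77700/1427) − 10 = 6500/777 in (≈ 8.366 in)
Initial abstraction Ia = S/5 = (6500/777)/5 = 1300/777 ≈ 1.673 in
Excess rainfall: 4.940 − 1.673 = 3.267 in; P > Ia so Q > 0
Q = (126919/38850)²/((126919/38850) + 6500/777) = (16108432561/1509322500)/(451919/38850) = 1239110197/1350542550 in ≈ 0.917 in

Q = 1239110197/1350542550 in ≈ 0.917 in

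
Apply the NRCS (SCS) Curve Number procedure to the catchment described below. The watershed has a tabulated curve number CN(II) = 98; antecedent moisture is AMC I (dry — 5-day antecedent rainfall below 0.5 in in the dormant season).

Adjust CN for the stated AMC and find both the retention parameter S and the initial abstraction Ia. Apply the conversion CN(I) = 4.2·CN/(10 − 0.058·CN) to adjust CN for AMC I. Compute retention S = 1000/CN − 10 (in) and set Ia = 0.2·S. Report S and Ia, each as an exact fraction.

S = 500/1029 in ≈ 0.486 in; Ia = 100/1029 in ≈ 0.097 in

CN(I) from CN(II)=98: (4.2·98)/(10 − 0.058·98) = 102900/1079 ≈ 95.366
Retention S: 1000/CN − 10 with CN=95.366 → S = 500/1029 ≈ 0.486 in
Ia = 0.2·(500/1029) = 100/1029 in ≈ 0.097 in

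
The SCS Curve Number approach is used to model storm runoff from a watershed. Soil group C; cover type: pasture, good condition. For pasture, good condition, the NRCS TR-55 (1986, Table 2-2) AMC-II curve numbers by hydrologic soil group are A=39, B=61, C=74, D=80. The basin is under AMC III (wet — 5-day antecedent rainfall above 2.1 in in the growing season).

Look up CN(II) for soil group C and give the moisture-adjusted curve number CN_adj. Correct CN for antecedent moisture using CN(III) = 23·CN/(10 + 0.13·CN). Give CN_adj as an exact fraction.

NRCS table: pasture, good condition, soil group C → CN(II) = 74
CN(III) from CN(II)=74: (23·74)/(10 + 0.13·74) = 85100/981 ≈ 86.748

CN_adj = 85100/981 ≈ 86.748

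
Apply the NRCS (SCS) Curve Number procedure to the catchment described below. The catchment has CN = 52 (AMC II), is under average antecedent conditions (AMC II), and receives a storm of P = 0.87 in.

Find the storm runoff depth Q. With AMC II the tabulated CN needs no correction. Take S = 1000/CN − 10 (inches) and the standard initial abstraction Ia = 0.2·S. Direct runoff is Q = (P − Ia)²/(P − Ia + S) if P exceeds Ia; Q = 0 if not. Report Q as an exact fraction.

CN(II) = 52; AMC II needs no correction.
Max retention: S = 1000/52 − 10 = 120/13 in (≈ 9.231 in)
Ia = 0.2·(120/13) = 24/13 in ≈ 1.846 in
P = 0.870 ≤ Ia = 1.846 in: entire storm abstracted, Q = 0.

Q = 0 in ≈ 0.000 in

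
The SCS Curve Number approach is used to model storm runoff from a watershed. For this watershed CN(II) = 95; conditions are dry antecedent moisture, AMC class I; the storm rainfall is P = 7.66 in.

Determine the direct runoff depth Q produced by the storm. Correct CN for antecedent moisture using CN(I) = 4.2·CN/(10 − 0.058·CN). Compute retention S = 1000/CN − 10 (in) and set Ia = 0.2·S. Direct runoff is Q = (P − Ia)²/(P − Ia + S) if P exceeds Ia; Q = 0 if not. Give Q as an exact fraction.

CN(I) from CN(II)=95: (4.2·95)/(10 − 0.058·95) = 39900/449 ≈ 88.864
S = 1000/(39900/449) − 10 = 500/399 in ≈ 1.253 in
Ia = 0.2·(500/399) = 100/399 in ≈ 0.251 in
Excess rainfall: 7.660 − 0.251 = 7.409 in; P > Ia so Q > 0
Runoff Q = (P−Ia)²/(P−Ia+S) = (7.409)²/(7.409+1.253) = 21849865489/3447699150 ≈ 6.338 in

Q = 21849865489/3447699150 in ≈ 6.338 in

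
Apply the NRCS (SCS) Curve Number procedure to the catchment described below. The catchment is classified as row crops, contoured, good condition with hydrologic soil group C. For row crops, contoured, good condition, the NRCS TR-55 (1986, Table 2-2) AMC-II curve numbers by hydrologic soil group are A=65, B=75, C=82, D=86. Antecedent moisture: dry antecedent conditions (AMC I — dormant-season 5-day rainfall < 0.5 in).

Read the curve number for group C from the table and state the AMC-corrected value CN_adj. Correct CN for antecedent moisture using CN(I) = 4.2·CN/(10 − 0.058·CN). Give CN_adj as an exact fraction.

NRCS table: row crops, contoured, good condition, soil group C → CN(II) = 82
Dry (AMC I): CN(I) = 4.2·82/(10 − 0.058·82) = (1722/5)/(1311/250) = 28700/437 ≈ 65.675

CN_adj = 28700/437 ≈ 65.675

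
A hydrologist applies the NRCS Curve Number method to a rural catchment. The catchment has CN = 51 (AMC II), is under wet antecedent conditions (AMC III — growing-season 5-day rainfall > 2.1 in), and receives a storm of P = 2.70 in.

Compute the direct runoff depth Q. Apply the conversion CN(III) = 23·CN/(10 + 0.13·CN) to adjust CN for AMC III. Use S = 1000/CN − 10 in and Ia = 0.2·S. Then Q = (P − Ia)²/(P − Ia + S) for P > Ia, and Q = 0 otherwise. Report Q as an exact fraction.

Q = 478340641/831316830 in ≈ 0.575 in

Wet (AMC III): CN(III) = 23·51/(10 + 0.13·51) = 1173/(1663/100) = 117300/1663 ≈ 70.535
S = 1000/(117300/1663) − 10 = 4900/1173 in ≈ 4.177 in
Ia = 0.2S: 0.2·4.177 = 0.835 in (exactly 980/1173)
Since P=2.700 > Ia=0.835: effective rainfall P−Ia = 21871/11730 in
Q = (21871/11730)²/((21871/11730) + 4900/1173) = (478340641/137592900)/(70871/11730) = 478340641/831316830 in ≈ 0.575 in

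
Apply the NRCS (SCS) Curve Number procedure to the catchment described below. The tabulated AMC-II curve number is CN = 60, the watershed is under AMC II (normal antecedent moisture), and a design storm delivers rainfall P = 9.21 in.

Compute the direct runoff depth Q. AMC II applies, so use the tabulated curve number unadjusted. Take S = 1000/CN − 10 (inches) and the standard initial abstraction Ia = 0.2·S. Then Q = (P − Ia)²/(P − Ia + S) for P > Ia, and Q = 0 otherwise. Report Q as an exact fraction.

CN(II) = 60; AMC II needs no correction.
S = 1000/60 − 10 = 20/3 in ≈ 6.667 in
Ia = 0.2·(20/3) = 4/3 in ≈ 1.333 in
P − Ia = 9.210 − 1.333 = 2363/300 ≈ 7.877 in (> 0, runoff occurs)
Q = (2363/300)²/((2363/300) + 20/3) = (5583769/90000)/(4363/300) = 5583769/1308900 in ≈ 4.266 in

Q = 5583769/1308900 in ≈ 4.266 in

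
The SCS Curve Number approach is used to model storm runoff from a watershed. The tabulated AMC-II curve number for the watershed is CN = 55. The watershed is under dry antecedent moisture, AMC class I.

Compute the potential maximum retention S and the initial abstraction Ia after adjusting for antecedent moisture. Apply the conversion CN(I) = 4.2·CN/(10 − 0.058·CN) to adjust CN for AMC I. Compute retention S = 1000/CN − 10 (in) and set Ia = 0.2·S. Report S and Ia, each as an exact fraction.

Dry (AMC I): CN(I) = 4.2·55/(10 − 0.058·55) = 231/(681/100) = 7700/227 ≈ 33.921
Max retention: S = 1000/(7700/227) − 10 = 1500/77 in (≈ 19.481 in)
Ia = 0.2·(1500/77) = 300/77 in ≈ 3.896 in

S = 1500/77 in ≈ 19.481 in; Ia = 300/77 in ≈ 3.896 in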